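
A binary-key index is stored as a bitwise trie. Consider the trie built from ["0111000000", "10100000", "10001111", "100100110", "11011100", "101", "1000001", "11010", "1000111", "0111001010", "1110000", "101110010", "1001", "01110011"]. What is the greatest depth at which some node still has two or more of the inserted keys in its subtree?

The deepest shared node is where two words last agree before diverging.
e.g. "0111001010" and "01110011" share the prefix "0111001" of length 7; no pair shares a longer one.
Longest shared-prefix length: 7

7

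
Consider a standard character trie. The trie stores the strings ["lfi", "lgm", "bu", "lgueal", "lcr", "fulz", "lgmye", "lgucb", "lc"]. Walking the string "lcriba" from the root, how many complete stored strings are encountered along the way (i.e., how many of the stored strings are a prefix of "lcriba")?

Check each prefix of "lcriba" against the stored set — each match is an end-marker on the path.
Prefixes of the query that are stored words: "lc", "lcr"
Count: 2

2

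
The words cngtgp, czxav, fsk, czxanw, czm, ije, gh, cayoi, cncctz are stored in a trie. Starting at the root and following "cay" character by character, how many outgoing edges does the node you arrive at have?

The children of the "cay" node are the distinct next characters among strings starting with "cay".
Distinct next characters after "cay": o.
That node has 1 child edge.

1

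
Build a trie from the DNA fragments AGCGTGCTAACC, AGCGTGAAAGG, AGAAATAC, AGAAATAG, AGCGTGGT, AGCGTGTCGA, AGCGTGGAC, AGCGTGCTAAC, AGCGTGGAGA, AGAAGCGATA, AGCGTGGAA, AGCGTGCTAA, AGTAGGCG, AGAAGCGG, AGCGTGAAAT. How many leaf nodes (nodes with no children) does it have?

Leaves are exactly the stored words that no other stored word extends.
Those words: "AGAAATAC", "AGAAATAG", "AGAAGCGATA", "AGAAGCGG", "AGCGTGAAAGG", "AGCGTGAAAT", "AGCGTGCTAACC", "AGCGTGGAA", "AGCGTGGAC", "AGCGTGGAGA", "AGCGTGGT", "AGCGTGTCGA", "AGTAGGCG"
Leaf count: 13

13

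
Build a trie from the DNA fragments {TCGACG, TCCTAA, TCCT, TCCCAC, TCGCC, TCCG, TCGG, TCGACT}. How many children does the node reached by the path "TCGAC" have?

The children of the "TCGAC" node are the distinct next characters among strings starting with "TCGAC".
Characters that immediately follow "TCGAC" among the stored strings: {G, T}.
That node has 2 child edges.

2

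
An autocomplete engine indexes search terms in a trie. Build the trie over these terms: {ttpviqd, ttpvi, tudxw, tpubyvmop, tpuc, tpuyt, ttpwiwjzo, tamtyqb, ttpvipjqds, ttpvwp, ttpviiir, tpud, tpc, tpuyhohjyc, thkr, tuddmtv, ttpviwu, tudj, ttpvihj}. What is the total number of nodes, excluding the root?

64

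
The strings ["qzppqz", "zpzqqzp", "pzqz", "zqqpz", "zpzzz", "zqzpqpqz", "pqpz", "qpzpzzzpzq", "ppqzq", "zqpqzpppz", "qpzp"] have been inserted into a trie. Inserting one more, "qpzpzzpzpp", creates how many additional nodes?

The longest prefix of "qpzpzzpzpp" already in the trie is "qpzpzz" (length 6).
New nodes needed: |"qpzpzzpzpp"| − 6 = 10 − 6 = 4.

4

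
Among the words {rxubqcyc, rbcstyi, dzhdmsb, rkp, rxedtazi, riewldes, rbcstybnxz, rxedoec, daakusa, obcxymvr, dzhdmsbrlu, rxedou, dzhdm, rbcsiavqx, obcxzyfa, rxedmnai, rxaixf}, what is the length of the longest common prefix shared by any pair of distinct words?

7

The deepest shared node is where two words last agree before diverging.
e.g. "dzhdmsb" and "dzhdmsbrlu" share the prefix "dzhdmsb" of length 7; no pair shares a longer one.
Longest shared-prefix length: 7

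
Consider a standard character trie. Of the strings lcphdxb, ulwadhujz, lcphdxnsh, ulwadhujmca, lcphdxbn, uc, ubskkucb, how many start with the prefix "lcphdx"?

3

Traverse to the node for "lcphdx", then collect every word in that subtree.
Words under "lcphdx": lcphdxb, lcphdxbn, lcphdxnsh
Count: 3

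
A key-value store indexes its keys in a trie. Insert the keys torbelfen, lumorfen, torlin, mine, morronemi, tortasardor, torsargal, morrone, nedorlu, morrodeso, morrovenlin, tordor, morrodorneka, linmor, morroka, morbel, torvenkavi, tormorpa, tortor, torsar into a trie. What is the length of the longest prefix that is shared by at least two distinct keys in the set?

7

Look for the deepest trie node that still has at least two words in its subtree.
"morrone" and "morronemi" agree on "morrone" (7 characters) before diverging; nothing deeper is shared.
Longest shared-prefix length: 7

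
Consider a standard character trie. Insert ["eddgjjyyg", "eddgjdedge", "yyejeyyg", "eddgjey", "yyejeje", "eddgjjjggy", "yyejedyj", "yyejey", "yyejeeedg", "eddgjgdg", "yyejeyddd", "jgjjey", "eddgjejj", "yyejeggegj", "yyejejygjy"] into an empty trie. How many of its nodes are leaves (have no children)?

14

Leaves are exactly the stored words that no other stored word extends.
Those words: "eddgjdedge", "eddgjejj", "eddgjey", "eddgjgdg", "eddgjjjggy", "eddgjjyyg", "jgjjey", "yyejedyj", "yyejeeedg", "yyejeggegj", "yyejeje", "yyejejygjy", "yyejeyddd", "yyejeyyg"
Leaf count: 14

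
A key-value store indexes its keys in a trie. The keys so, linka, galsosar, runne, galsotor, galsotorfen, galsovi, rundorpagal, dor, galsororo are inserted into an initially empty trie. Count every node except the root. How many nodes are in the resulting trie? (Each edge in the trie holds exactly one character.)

Count nodes per top-level branch (shared prefixes stored once):
  'd'-branch (dor): 3 nodes
  'g'-branch (galsororo, galsosar, galsotor, galsotorfen, galsovi): 20 nodes
  'l'-branch (linka): 5 nodes
  'r'-branch (rundorpagal, runne): 13 nodes
  's'-branch (so): 2 nodes
Sum: 43

43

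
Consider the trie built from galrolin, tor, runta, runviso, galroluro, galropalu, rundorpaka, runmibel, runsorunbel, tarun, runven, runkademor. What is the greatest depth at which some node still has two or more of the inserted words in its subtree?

6

The deepest shared node is where two words last agree before diverging.
"galrolin" and "galroluro" agree on "galrol" (6 characters) before diverging; nothing deeper is shared.
Longest shared-prefix length: 6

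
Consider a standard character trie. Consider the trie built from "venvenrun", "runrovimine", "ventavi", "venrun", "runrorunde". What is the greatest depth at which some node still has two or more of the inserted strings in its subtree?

5

The deepest shared node is where two words last agree before diverging.
"runrorunde" and "runrovimine" agree on "runro" (5 characters) before diverging; nothing deeper is shared.
Longest shared-prefix length: 5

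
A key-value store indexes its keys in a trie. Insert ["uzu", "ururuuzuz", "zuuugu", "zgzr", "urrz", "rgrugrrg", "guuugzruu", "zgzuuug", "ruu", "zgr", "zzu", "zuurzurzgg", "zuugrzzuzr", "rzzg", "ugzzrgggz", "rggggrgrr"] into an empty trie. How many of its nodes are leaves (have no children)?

Leaves are exactly the stored words that no other stored word extends.
Those words: "guuugzruu", "rggggrgrr", "rgrugrrg", "ruu", "rzzg", "ugzzrgggz", "urrz", "ururuuzuz", "uzu", "zgr", "zgzr", "zgzuuug", "zuugrzzuzr", "zuurzurzgg", "zuuugu", "zzu"
Leaf count: 16

16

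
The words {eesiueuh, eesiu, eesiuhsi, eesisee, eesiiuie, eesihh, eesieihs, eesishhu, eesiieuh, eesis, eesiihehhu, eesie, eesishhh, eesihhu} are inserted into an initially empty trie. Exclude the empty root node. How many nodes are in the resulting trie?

37

Count nodes per top-level branch (shared prefixes stored once):
  'e'-branch (eesie, eesieihs, eesihh, eesihhu, eesiieuh, eesiihehhu, eesiiuie, eesis, eesisee, eesishhh, eesishhu, eesiu, eesiueuh, eesiuhsi): 37 nodes
Sum: 37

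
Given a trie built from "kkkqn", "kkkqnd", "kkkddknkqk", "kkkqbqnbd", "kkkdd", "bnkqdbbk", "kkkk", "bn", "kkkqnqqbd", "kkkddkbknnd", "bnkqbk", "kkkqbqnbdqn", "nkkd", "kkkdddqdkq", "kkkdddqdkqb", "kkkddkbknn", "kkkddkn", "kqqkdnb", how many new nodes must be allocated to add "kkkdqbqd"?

4

"kkkd" is already a path in the trie; the remaining "qbqd" must be added.
New nodes needed: |"kkkdqbqd"| − 4 = 8 − 4 = 4.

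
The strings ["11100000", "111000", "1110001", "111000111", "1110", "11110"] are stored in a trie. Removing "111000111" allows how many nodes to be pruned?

2

After clearing the end-marker at "111000111", prune upward until reaching a node still needed by another word.
The suffix "11" (2 nodes) is used only by "111000111"; "1110001" is itself a stored word, so pruning stops there.
Nodes removed: 2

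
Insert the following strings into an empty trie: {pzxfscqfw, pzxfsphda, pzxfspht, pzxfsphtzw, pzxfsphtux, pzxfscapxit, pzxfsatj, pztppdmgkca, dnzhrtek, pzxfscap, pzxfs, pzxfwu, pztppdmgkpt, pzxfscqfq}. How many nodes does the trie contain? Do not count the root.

48

Insert word by word; a character creates a node only if that edge doesn't already exist:
  "pzxfscqfw" → 9 new (p, z, x, f, s, c, q, f, w)
  "pzxfsphda" → prefix "pzxfs" already present; 4 new (p, h, d, a)
  "pzxfspht" → prefix "pzxfsph" already present; 1 new (t)
  "pzxfsphtzw" → prefix "pzxfspht" already present; 2 new (z, w)
  "pzxfsphtux" → prefix "pzxfspht" already present; 2 new (u, x)
  "pzxfscapxit" → prefix "pzxfsc" already present; 5 new (a, p, x, i, t)
  "pzxfsatj" → prefix "pzxfs" already present; 3 new (a, t, j)
  "pztppdmgkca" → prefix "pz" already present; 9 new (t, p, p, d, m, g, k, c, a)
  "dnzhrtek" → 8 new (d, n, z, h, r, t, e, k)
  "pzxfscap" → prefix "pzxfscap" already present; 0 new (none)
  "pzxfs" → prefix "pzxfs" already present; 0 new (none)
  "pzxfwu" → prefix "pzxf" already present; 2 new (w, u)
  "pztppdmgkpt" → prefix "pztppdmgk" already present; 2 new (p, t)
  "pzxfscqfq" → prefix "pzxfscqf" already present; 1 new (q)
Total nodes = 9 + 4 + 1 + 2 + 2 + 5 + 3 + 9 + 8 + 0 + 0 + 2 + 2 + 1 = 48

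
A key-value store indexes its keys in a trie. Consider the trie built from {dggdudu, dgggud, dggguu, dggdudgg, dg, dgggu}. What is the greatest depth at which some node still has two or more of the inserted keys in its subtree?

6

The deepest shared node is where two words last agree before diverging.
e.g. "dggdudgg" and "dggdudu" share the prefix "dggdud" of length 6; no pair shares a longer one.
Longest shared-prefix length: 6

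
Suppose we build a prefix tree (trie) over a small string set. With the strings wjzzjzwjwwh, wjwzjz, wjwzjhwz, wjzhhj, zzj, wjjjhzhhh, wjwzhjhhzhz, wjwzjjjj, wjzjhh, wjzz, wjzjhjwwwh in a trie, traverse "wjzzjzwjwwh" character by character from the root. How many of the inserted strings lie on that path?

2

Check each prefix of "wjzzjzwjwwh" against the stored set — each match is an end-marker on the path.
Prefixes of the query that are stored words: "wjzz", "wjzzjzwjwwh"
Count: 2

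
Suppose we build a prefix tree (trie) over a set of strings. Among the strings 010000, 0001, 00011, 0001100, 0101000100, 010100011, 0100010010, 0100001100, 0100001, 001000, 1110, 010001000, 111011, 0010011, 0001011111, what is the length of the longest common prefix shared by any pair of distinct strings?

8

Look for the deepest trie node that still has at least two words in its subtree.
"010001000" and "0100010010" agree on "01000100" (8 characters) before diverging; nothing deeper is shared.
Longest shared-prefix length: 8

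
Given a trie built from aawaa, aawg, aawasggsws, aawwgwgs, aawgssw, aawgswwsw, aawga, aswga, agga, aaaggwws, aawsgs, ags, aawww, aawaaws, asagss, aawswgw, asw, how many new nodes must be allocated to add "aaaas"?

"aaa" is already a path in the trie; the remaining "as" must be added.
So 5 − 3 = 2 new nodes.

2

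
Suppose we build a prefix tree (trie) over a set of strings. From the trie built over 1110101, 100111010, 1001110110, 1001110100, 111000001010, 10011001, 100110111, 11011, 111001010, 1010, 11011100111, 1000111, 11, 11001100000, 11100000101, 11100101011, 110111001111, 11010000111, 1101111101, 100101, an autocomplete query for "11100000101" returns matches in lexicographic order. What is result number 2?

DFS of the "11100000101" subtree visits, in order: "11100000101", "111000001010"
Position 2: 111000001010

111000001010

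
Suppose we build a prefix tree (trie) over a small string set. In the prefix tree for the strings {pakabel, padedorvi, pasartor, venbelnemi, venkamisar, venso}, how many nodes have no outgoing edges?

A leaf is a node with no children — equivalently, the end of a word that is not a proper prefix of any other stored word.
Those words: "padedorvi", "pakabel", "pasartor", "venbelnemi", "venkamisar", "venso"
Leaf count: 6

6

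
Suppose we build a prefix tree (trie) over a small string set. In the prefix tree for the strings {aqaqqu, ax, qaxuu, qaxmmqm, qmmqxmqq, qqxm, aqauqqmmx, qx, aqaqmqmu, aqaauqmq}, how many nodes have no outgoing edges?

10

Leaves are exactly the stored words that no other stored word extends.
Those words: "aqaauqmq", "aqaqmqmu", "aqaqqu", "aqauqqmmx", "ax", "qaxmmqm", "qaxuu", "qmmqxmqq", "qqxm", "qx"
Leaf count: 10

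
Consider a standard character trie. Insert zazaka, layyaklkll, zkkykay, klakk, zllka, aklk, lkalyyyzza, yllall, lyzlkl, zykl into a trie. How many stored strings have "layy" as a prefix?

Walk to "layy"; the words in its subtree are exactly those with that prefix.
Matches: "layyaklkll"
Count: 1

1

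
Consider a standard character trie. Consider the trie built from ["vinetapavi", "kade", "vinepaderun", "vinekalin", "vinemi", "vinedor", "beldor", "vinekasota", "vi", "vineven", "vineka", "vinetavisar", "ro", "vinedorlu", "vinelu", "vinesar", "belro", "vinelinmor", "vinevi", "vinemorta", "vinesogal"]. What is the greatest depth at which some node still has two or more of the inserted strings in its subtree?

7

The deepest shared node is where two words last agree before diverging.
"vinedor" and "vinedorlu" agree on "vinedor" (7 characters) before diverging; nothing deeper is shared.
Longest shared-prefix length: 7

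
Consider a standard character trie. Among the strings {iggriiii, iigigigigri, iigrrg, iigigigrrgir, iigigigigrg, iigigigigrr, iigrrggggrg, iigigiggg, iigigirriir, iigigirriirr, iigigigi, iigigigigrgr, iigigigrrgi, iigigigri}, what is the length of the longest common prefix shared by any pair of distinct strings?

11

Look for the deepest trie node that still has at least two words in its subtree.
e.g. "iigigigigrg" and "iigigigigrgr" share the prefix "iigigigigrg" of length 11; no pair shares a longer one.
Longest shared-prefix length: 11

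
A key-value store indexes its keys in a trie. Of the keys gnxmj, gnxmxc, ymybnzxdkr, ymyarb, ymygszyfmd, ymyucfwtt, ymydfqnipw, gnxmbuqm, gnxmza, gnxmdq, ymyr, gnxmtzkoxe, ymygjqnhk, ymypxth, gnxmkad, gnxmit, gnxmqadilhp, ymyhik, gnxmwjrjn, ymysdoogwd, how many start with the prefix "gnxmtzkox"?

1

Walk to "gnxmtzkox"; the words in its subtree are exactly those with that prefix.
Matches: "gnxmtzkoxe"
Count: 1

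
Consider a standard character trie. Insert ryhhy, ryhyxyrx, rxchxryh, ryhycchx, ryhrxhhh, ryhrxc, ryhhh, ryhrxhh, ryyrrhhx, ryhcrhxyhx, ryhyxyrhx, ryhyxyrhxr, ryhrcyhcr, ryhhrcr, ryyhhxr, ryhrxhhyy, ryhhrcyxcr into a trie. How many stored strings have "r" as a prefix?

Traverse to the node for "r", then collect every word in that subtree.
Words under "r": rxchxryh, ryhcrhxyhx, ryhhh, ryhhrcr, ryhhrcyxcr, ryhhy, ryhrcyhcr, ryhrxc, ryhrxhh, ryhrxhhh, ryhrxhhyy, ryhycchx, ryhyxyrhx, ryhyxyrhxr, ryhyxyrx, ryyhhxr, ryyrrhhx
Count: 17

17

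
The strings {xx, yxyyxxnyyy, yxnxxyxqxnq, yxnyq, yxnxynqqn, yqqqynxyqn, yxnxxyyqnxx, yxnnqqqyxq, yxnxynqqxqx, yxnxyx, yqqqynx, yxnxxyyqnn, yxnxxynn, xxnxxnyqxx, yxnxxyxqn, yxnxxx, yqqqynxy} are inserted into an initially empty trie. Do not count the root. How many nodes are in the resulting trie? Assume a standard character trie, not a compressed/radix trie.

For each word, the new-node count is its length minus the longest prefix already in the trie:
  "xx" → 2 new (x, x)
  "yxyyxxnyyy" → 10 new (y, x, y, y, x, x, n, y, y, y)
  "yxnxxyxqxnq" → prefix "yx" already present; 9 new (n, x, x, y, x, q, x, n, q)
  "yxnyq" → prefix "yxn" already present; 2 new (y, q)
  "yxnxynqqn" → prefix "yxnx" already present; 5 new (y, n, q, q, n)
  "yqqqynxyqn" → prefix "y" already present; 9 new (q, q, q, y, n, x, y, q, n)
  "yxnxxyyqnxx" → prefix "yxnxxy" already present; 5 new (y, q, n, x, x)
  "yxnnqqqyxq" → prefix "yxn" already present; 7 new (n, q, q, q, y, x, q)
  "yxnxynqqxqx" → prefix "yxnxynqq" already present; 3 new (x, q, x)
  "yxnxyx" → prefix "yxnxy" already present; 1 new (x)
  "yqqqynx" → prefix "yqqqynx" already present; 0 new (none)
  "yxnxxyyqnn" → prefix "yxnxxyyqn" already present; 1 new (n)
  "yxnxxynn" → prefix "yxnxxy" already present; 2 new (n, n)
  "xxnxxnyqxx" → prefix "xx" already present; 8 new (n, x, x, n, y, q, x, x)
  "yxnxxyxqn" → prefix "yxnxxyxq" already present; 1 new (n)
  "yxnxxx" → prefix "yxnxx" already present; 1 new (x)
  "yqqqynxy" → prefix "yqqqynxy" already present; 0 new (none)
Total nodes = 2 + 10 + 9 + 2 + 5 + 9 + 5 + 7 + 3 + 1 + 0 + 1 + 2 + 8 + 1 + 1 + 0 = 66

66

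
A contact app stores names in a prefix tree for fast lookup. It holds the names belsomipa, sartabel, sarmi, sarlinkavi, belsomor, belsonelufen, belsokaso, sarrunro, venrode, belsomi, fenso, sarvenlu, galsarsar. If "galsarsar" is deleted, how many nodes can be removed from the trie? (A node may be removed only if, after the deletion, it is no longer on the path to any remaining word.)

After clearing the end-marker at "galsarsar", prune upward until reaching a node still needed by another word.
No other word shares any prefix with "galsarsar", so all 9 of its nodes go.
Nodes removed: 9

9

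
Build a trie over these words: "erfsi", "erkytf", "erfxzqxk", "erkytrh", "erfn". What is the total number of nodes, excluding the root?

17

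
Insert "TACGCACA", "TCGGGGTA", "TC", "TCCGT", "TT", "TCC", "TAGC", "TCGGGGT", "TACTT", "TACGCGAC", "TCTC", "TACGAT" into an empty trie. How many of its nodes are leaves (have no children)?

9

Leaves are exactly the stored words that no other stored word extends.
Those words: "TACGAT", "TACGCACA", "TACGCGAC", "TACTT", "TAGC", "TCCGT", "TCGGGGTA", "TCTC", "TT"
Leaf count: 9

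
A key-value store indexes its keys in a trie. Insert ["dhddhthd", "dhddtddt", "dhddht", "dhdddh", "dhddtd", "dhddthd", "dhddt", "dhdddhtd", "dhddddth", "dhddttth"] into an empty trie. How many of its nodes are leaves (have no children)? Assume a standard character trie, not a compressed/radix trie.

6

Leaves are exactly the stored words that no other stored word extends.
Those words: "dhddddth", "dhdddhtd", "dhddhthd", "dhddtddt", "dhddthd", "dhddttth"
Leaf count: 6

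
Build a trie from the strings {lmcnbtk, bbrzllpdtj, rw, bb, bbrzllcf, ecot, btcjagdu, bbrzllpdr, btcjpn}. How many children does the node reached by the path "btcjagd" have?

1

Walk "btcjagd" from the root, arriving at one node.
Distinct next characters after "btcjagd": u.
That node has 1 child edge.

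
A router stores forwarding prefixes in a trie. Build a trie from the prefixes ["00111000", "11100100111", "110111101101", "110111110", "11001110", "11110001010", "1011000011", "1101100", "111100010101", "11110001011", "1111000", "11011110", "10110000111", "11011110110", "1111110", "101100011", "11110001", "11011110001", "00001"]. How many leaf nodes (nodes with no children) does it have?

13

Leaves are exactly the stored words that no other stored word extends.
Those words: "00001", "00111000", "10110000111", "101100011", "11001110", "1101100", "11011110001", "110111101101", "110111110", "11100100111", "111100010101", "11110001011", "1111110"
Leaf count: 13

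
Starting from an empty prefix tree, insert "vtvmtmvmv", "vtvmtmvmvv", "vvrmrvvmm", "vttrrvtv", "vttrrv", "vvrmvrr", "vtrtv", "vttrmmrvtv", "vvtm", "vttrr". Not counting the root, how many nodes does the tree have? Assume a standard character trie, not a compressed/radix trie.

38

Insert word by word; a character creates a node only if that edge doesn't already exist:
  "vtvmtmvmv" → 9 new (v, t, v, m, t, m, v, m, v)
  "vtvmtmvmvv" → prefix "vtvmtmvmv" already present; 1 new (v)
  "vvrmrvvmm" → prefix "v" already present; 8 new (v, r, m, r, v, v, m, m)
  "vttrrvtv" → prefix "vt" already present; 6 new (t, r, r, v, t, v)
  "vttrrv" → prefix "vttrrv" already present; 0 new (none)
  "vvrmvrr" → prefix "vvrm" already present; 3 new (v, r, r)
  "vtrtv" → prefix "vt" already present; 3 new (r, t, v)
  "vttrmmrvtv" → prefix "vttr" already present; 6 new (m, m, r, v, t, v)
  "vvtm" → prefix "vv" already present; 2 new (t, m)
  "vttrr" → prefix "vttrr" already present; 0 new (none)
Total nodes = 9 + 1 + 8 + 6 + 0 + 3 + 3 + 6 + 2 + 0 = 38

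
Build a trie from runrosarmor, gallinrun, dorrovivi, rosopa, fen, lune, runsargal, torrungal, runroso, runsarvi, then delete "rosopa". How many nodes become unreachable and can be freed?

A node on "rosopa"'s path can go only if nothing else ends at it or branches off below it.
The suffix "osopa" (5 nodes) is used only by "rosopa"; the node for "r" still has the child "u", so pruning stops there.
Nodes removed: 5

5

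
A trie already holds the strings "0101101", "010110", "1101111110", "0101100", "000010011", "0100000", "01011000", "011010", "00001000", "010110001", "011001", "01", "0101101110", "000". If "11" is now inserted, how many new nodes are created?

0

Every character of "11" already lies on an existing path (it is a prefix of some stored word).
No new nodes are needed: 0.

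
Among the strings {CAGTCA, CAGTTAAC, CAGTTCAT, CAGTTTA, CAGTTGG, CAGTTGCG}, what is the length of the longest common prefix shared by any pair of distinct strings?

6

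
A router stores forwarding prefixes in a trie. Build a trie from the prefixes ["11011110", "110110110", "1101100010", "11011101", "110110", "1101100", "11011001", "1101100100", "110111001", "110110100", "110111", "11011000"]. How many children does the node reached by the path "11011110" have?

0

Walk "11011110" from the root, arriving at one node.
No stored string extends past "11011110".
That node has 0 child edges.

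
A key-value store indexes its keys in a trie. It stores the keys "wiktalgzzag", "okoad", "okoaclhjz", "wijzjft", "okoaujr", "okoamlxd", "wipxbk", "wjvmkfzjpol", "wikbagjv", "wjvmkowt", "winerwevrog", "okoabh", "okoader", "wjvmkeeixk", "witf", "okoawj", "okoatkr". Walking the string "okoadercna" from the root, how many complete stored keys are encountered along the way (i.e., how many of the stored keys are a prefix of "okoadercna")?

Walk "okoadercna" from the root; an end-of-word marker is hit whenever a stored word is a prefix of "okoadercna".
Prefixes of the query that are stored words: "okoad", "okoader"
Count: 2

2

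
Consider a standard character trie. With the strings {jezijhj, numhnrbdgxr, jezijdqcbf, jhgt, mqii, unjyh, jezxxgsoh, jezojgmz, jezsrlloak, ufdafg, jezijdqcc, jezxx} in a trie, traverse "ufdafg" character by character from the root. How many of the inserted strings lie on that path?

Check each prefix of "ufdafg" against the stored set — each match is an end-marker on the path.
Prefixes of the query that are stored words: "ufdafg"
Count: 1

1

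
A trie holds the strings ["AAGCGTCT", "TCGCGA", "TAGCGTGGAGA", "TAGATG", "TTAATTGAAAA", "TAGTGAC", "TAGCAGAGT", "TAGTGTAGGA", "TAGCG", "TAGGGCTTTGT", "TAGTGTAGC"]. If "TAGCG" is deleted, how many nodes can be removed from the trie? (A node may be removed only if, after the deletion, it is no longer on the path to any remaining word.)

0

Walk "TAGCG" from the leaf back toward the root, removing each node that no remaining word uses.
Every node on "TAGCG" is still needed (e.g. by "TAGCGTGGAGA"), so nothing is freed.
Nodes removed: 0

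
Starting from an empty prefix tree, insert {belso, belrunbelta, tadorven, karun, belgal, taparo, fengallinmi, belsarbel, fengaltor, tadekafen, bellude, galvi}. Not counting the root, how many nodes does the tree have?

67

Insert word by word; a character creates a node only if that edge doesn't already exist:
  "belso" → 5 new (b, e, l, s, o)
  "belrunbelta" → prefix "bel" already present; 8 new (r, u, n, b, e, l, t, a)
  "tadorven" → 8 new (t, a, d, o, r, v, e, n)
  "karun" → 5 new (k, a, r, u, n)
  "belgal" → prefix "bel" already present; 3 new (g, a, l)
  "taparo" → prefix "ta" already present; 4 new (p, a, r, o)
  "fengallinmi" → 11 new (f, e, n, g, a, l, l, i, n, m, i)
  "belsarbel" → prefix "bels" already present; 5 new (a, r, b, e, l)
  "fengaltor" → prefix "fengal" already present; 3 new (t, o, r)
  "tadekafen" → prefix "tad" already present; 6 new (e, k, a, f, e, n)
  "bellude" → prefix "bel" already present; 4 new (l, u, d, e)
  "galvi" → 5 new (g, a, l, v, i)
Total nodes = 5 + 8 + 8 + 5 + 3 + 4 + 11 + 5 + 3 + 6 + 4 + 5 = 67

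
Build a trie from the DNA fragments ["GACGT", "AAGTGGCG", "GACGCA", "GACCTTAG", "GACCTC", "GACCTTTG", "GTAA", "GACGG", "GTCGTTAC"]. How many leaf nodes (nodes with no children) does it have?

Leaves are exactly the stored words that no other stored word extends.
Those words: "AAGTGGCG", "GACCTC", "GACCTTAG", "GACCTTTG", "GACGCA", "GACGG", "GACGT", "GTAA", "GTCGTTAC"
Leaf count: 9

9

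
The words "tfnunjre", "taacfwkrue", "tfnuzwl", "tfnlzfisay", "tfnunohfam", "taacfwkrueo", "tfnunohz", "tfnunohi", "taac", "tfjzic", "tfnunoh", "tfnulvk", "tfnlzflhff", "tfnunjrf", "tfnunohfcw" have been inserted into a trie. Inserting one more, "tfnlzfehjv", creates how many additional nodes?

4

The longest prefix of "tfnlzfehjv" already in the trie is "tfnlzf" (length 6).
Each of the 4 remaining characters creates one node.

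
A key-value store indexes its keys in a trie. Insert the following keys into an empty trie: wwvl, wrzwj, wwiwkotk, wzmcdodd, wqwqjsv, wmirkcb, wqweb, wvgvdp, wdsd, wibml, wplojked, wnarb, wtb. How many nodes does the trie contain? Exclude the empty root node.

60

Count nodes per top-level branch (shared prefixes stored once):
  'w'-branch (wdsd, wibml, wmirkcb, wnarb, wplojked, wqweb, wqwqjsv, wrzwj, wtb, wvgvdp, wwiwkotk, wwvl, wzmcdodd): 60 nodes
Sum: 60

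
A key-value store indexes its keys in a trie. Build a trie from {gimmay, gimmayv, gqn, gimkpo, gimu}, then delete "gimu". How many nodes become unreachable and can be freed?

1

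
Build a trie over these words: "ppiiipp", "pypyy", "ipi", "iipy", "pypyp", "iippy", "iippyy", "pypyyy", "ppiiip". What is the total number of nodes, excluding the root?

22

Trace insertions, counting only characters that open a new branch:
  "ppiiipp" → 7 new (p, p, i, i, i, p, p)
  "pypyy" → prefix "p" already present; 4 new (y, p, y, y)
  "ipi" → 3 new (i, p, i)
  "iipy" → prefix "i" already present; 3 new (i, p, y)
  "pypyp" → prefix "pypy" already present; 1 new (p)
  "iippy" → prefix "iip" already present; 2 new (p, y)
  "iippyy" → prefix "iippy" already present; 1 new (y)
  "pypyyy" → prefix "pypyy" already present; 1 new (y)
  "ppiiip" → prefix "ppiiip" already present; 0 new (none)
Total nodes = 7 + 4 + 3 + 3 + 1 + 2 + 1 + 1 + 0 = 22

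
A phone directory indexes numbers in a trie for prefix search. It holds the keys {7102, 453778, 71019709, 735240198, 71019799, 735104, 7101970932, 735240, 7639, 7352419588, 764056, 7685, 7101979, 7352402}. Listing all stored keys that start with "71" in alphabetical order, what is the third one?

Words with prefix "71", in lexicographic order: "71019709", "7101970932", "7101979", "71019799", "7102"
The 3rd is 7101979.

7101979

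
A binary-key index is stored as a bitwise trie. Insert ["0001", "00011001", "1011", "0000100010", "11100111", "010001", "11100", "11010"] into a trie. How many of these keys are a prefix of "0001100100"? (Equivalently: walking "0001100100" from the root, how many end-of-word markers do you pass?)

Traverse "0001100100" character by character; count nodes along the way that are marked as word ends.
Prefixes of the query that are stored words: "0001", "00011001"
Count: 2

2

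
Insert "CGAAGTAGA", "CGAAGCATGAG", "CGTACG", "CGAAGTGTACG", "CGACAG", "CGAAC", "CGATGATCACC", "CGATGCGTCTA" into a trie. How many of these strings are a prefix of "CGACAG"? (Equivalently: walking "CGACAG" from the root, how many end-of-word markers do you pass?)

Walk "CGACAG" from the root; an end-of-word marker is hit whenever a stored word is a prefix of "CGACAG".
Prefixes of the query that are stored words: "CGACAG"
Count: 1

1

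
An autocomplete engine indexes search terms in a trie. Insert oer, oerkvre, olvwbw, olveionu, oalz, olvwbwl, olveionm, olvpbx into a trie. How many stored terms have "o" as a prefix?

Filter for entries beginning with "o":
Words under "o": oalz, oer, oerkvre, olveionm, olveionu, olvpbx, olvwbw, olvwbwl
Count: 8

8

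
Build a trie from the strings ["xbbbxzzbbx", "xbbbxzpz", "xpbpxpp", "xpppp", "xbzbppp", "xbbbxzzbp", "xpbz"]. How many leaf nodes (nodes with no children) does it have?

7

Leaves are exactly the stored words that no other stored word extends.
Those words: "xbbbxzpz", "xbbbxzzbbx", "xbbbxzzbp", "xbzbppp", "xpbpxpp", "xpbz", "xpppp"
Leaf count: 7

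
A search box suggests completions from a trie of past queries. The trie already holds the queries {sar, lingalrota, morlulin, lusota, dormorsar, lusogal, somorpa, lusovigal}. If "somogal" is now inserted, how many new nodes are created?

3

The longest prefix of "somogal" already in the trie is "somo" (length 4).
New nodes needed: |"somogal"| − 4 = 7 − 4 = 3.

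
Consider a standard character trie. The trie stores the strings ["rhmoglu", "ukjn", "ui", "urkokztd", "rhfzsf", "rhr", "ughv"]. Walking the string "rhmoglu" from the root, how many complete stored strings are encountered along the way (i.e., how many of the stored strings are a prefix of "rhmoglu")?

1

Traverse "rhmoglu" character by character; count nodes along the way that are marked as word ends.
Prefixes of the query that are stored words: "rhmoglu"
Count: 1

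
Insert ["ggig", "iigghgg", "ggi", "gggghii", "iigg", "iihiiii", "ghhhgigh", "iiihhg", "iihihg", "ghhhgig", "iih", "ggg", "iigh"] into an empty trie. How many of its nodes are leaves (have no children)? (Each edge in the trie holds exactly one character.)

8

Leaves are exactly the stored words that no other stored word extends.
Those words: "gggghii", "ggig", "ghhhgigh", "iigghgg", "iigh", "iihihg", "iihiiii", "iiihhg"
Leaf count: 8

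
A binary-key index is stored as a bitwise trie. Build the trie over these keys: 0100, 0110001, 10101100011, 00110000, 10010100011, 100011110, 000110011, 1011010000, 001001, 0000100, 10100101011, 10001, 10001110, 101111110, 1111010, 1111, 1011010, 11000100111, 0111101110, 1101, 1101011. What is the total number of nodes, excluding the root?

Count nodes per top-level branch (shared prefixes stored once):
  '0'-branch (0000100, 000110011, 001001, 00110000, 0100, 0110001, 0111101110): 37 nodes
  '1'-branch (10001, 10001110, 100011110, 10010100011, 10100101011, 10101100011, 1011010, 1011010000, 101111110, 11000100111, 1101, 1101011, 1111, 1111010): 65 nodes
Sum: 102

102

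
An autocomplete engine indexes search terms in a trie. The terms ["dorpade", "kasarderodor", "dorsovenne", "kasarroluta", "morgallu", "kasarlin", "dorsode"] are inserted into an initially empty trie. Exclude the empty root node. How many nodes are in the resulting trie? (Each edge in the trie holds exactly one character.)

Trace insertions, counting only characters that open a new branch:
  "dorpade" → 7 new (d, o, r, p, a, d, e)
  "kasarderodor" → 12 new (k, a, s, a, r, d, e, r, o, d, o, r)
  "dorsovenne" → prefix "dor" already present; 7 new (s, o, v, e, n, n, e)
  "kasarroluta" → prefix "kasar" already present; 6 new (r, o, l, u, t, a)
  "morgallu" → 8 new (m, o, r, g, a, l, l, u)
  "kasarlin" → prefix "kasar" already present; 3 new (l, i, n)
  "dorsode" → prefix "dorso" already present; 2 new (d, e)
Total nodes = 7 + 12 + 7 + 6 + 8 + 3 + 2 = 45

45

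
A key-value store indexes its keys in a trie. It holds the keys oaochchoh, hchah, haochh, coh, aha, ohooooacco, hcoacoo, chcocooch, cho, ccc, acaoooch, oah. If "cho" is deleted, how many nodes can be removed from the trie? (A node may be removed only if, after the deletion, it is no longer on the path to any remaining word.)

After clearing the end-marker at "cho", prune upward until reaching a node still needed by another word.
The suffix "o" (1 node) is used only by "cho"; the node for "ch" still has the child "c", so pruning stops there.
Nodes removed: 1

1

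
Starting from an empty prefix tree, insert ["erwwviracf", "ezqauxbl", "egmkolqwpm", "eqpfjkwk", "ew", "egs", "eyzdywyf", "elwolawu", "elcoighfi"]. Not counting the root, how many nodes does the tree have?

For each word, the new-node count is its length minus the longest prefix already in the trie:
  "erwwviracf" → 10 new (e, r, w, w, v, i, r, a, c, f)
  "ezqauxbl" → prefix "e" already present; 7 new (z, q, a, u, x, b, l)
  "egmkolqwpm" → prefix "e" already present; 9 new (g, m, k, o, l, q, w, p, m)
  "eqpfjkwk" → prefix "e" already present; 7 new (q, p, f, j, k, w, k)
  "ew" → prefix "e" already present; 1 new (w)
  "egs" → prefix "eg" already present; 1 new (s)
  "eyzdywyf" → prefix "e" already present; 7 new (y, z, d, y, w, y, f)
  "elwolawu" → prefix "e" already present; 7 new (l, w, o, l, a, w, u)
  "elcoighfi" → prefix "el" already present; 7 new (c, o, i, g, h, f, i)
Total nodes = 10 + 7 + 9 + 7 + 1 + 1 + 7 + 7 + 7 = 56

56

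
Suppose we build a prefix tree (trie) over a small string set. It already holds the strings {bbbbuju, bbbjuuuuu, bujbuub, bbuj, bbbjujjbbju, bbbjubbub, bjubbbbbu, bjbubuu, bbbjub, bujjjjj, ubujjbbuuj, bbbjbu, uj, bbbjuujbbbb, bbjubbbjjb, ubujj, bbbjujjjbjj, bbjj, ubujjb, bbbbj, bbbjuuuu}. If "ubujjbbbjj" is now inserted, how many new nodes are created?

3

"ubujjbb" is already a path in the trie; the remaining "bjj" must be added.
Each of the 3 remaining characters creates one node.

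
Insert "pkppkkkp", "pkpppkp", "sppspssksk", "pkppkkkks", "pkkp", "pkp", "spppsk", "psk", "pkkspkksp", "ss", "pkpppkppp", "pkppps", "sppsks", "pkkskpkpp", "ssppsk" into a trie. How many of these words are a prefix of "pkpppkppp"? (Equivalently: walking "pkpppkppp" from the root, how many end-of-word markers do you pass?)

Walk "pkpppkppp" from the root; an end-of-word marker is hit whenever a stored word is a prefix of "pkpppkppp".
Prefixes of the query that are stored words: "pkp", "pkpppkp", "pkpppkppp"
Count: 3

3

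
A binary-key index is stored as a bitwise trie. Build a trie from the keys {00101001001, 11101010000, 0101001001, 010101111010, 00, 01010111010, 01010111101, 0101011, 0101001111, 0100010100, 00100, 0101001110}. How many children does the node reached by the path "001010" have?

1

Walk "001010" from the root, arriving at one node.
Characters that immediately follow "001010" among the stored strings: {0}.
That node has 1 child edge.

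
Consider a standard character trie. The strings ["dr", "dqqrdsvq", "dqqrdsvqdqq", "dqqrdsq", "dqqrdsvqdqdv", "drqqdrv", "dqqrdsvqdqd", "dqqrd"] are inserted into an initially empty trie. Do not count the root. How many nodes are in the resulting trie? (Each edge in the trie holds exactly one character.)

For each word, the new-node count is its length minus the longest prefix already in the trie:
  "dr" → 2 new (d, r)
  "dqqrdsvq" → prefix "d" already present; 7 new (q, q, r, d, s, v, q)
  "dqqrdsvqdqq" → prefix "dqqrdsvq" already present; 3 new (d, q, q)
  "dqqrdsq" → prefix "dqqrds" already present; 1 new (q)
  "dqqrdsvqdqdv" → prefix "dqqrdsvqdq" already present; 2 new (d, v)
  "drqqdrv" → prefix "dr" already present; 5 new (q, q, d, r, v)
  "dqqrdsvqdqd" → prefix "dqqrdsvqdqd" already present; 0 new (none)
  "dqqrd" → prefix "dqqrd" already present; 0 new (none)
Total nodes = 2 + 7 + 3 + 1 + 2 + 5 + 0 + 0 = 20

20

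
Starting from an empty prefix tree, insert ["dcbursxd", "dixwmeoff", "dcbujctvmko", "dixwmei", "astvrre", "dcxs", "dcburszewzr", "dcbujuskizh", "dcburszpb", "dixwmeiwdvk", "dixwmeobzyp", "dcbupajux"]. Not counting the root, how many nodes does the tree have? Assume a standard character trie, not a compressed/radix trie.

For each word, the new-node count is its length minus the longest prefix already in the trie:
  "dcbursxd" → 8 new (d, c, b, u, r, s, x, d)
  "dixwmeoff" → prefix "d" already present; 8 new (i, x, w, m, e, o, f, f)
  "dcbujctvmko" → prefix "dcbu" already present; 7 new (j, c, t, v, m, k, o)
  "dixwmei" → prefix "dixwme" already present; 1 new (i)
  "astvrre" → 7 new (a, s, t, v, r, r, e)
  "dcxs" → prefix "dc" already present; 2 new (x, s)
  "dcburszewzr" → prefix "dcburs" already present; 5 new (z, e, w, z, r)
  "dcbujuskizh" → prefix "dcbuj" already present; 6 new (u, s, k, i, z, h)
  "dcburszpb" → prefix "dcbursz" already present; 2 new (p, b)
  "dixwmeiwdvk" → prefix "dixwmei" already present; 4 new (w, d, v, k)
  "dixwmeobzyp" → prefix "dixwmeo" already present; 4 new (b, z, y, p)
  "dcbupajux" → prefix "dcbu" already present; 5 new (p, a, j, u, x)
Total nodes = 8 + 8 + 7 + 1 + 7 + 2 + 5 + 6 + 2 + 4 + 4 + 5 = 59

59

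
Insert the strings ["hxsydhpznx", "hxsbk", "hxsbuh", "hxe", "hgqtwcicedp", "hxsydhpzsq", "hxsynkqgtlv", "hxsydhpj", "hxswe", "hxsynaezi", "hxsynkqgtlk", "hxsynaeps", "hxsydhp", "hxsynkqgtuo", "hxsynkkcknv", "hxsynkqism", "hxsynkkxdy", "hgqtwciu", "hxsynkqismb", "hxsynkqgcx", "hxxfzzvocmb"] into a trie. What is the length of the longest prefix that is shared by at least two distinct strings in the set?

10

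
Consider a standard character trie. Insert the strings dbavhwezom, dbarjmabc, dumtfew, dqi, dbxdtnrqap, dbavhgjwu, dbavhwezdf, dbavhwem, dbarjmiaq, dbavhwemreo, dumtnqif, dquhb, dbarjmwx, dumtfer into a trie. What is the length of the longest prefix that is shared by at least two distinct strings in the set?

The deepest shared node is where two words last agree before diverging.
e.g. "dbavhwem" and "dbavhwemreo" share the prefix "dbavhwem" of length 8; no pair shares a longer one.
Longest shared-prefix length: 8

8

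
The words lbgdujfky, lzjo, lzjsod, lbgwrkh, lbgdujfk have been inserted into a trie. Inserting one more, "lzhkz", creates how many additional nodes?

3

Walking "lzhkz" from the root, the first 2 characters ("lz") follow existing edges; "h" is the first miss.
So 5 − 2 = 3 new nodes.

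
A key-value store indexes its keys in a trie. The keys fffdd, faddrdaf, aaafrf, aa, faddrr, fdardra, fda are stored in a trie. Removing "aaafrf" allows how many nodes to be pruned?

A node on "aaafrf"'s path can go only if nothing else ends at it or branches off below it.
The suffix "afrf" (4 nodes) is used only by "aaafrf"; "aa" is itself a stored word, so pruning stops there.
Nodes removed: 4

4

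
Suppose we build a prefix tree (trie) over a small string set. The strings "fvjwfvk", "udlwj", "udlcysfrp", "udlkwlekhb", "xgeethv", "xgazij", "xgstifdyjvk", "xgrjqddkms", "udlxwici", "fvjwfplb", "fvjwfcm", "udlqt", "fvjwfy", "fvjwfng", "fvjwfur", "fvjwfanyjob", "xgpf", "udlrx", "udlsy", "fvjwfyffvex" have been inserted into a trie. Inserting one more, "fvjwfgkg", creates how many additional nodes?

The longest prefix of "fvjwfgkg" already in the trie is "fvjwf" (length 5).
Each of the 3 remaining characters creates one node.

3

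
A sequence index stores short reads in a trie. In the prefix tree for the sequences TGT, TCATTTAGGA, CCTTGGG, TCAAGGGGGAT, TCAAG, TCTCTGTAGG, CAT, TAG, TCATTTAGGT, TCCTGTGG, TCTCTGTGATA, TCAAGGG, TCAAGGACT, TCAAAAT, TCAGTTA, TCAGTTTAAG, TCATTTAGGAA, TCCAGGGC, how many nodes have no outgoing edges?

A leaf is a node with no children — equivalently, the end of a word that is not a proper prefix of any other stored word.
Those words: "CAT", "CCTTGGG", "TAG", "TCAAAAT", "TCAAGGACT", "TCAAGGGGGAT", "TCAGTTA", "TCAGTTTAAG", "TCATTTAGGAA", "TCATTTAGGT", "TCCAGGGC", "TCCTGTGG", "TCTCTGTAGG", "TCTCTGTGATA", "TGT"
Leaf count: 15

15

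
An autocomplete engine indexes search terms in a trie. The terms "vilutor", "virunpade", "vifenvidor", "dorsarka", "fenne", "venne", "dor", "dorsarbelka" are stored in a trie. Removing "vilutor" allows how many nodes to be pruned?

5

Walk "vilutor" from the leaf back toward the root, removing each node that no remaining word uses.
The suffix "lutor" (5 nodes) is used only by "vilutor"; the node for "vi" still has the child "r", so pruning stops there.
Nodes removed: 5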